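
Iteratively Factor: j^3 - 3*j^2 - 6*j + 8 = (j + 2)*(j^2 - 5*j + 4) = (j - 4)*(j + 2)*(j - 1)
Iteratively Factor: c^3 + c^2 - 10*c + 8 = (c + 4)*(c^2 - 3*c + 2) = (c - 1)*(c + 4)*(c - 2)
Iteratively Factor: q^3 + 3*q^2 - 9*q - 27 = (q - 3)*(q^2 + 6*q + 9) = (q - 3)*(q + 3)*(q + 3)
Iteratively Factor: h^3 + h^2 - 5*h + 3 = (h + 3)*(h^2 - 2*h + 1) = (h - 1)*(h + 3)*(h - 1)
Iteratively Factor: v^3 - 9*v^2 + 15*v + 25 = (v - 5)*(v^2 - 4*v - 5) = (v - 5)*(v + 1)*(v - 5)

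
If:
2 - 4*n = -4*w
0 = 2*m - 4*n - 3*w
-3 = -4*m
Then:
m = 3/4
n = 3/7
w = -1/14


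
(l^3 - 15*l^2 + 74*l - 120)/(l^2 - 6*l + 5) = (l^2 - 10*l + 24)/(l - 1)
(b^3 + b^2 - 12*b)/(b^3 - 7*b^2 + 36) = b*(b + 4)/(b^2 - 4*b - 12)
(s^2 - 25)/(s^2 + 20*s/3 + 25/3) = 3*(s - 5)/(3*s + 5)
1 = 1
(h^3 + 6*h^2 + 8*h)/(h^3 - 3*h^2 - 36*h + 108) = h*(h^2 + 6*h + 8)/(h^3 - 3*h^2 - 36*h + 108)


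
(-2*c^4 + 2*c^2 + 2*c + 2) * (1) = -2*c^4 + 2*c^2 + 2*c + 2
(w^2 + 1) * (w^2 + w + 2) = w^4 + w^3 + 3*w^2 + w + 2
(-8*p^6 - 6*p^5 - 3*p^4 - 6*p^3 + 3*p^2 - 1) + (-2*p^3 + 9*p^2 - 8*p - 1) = -8*p^6 - 6*p^5 - 3*p^4 - 8*p^3 + 12*p^2 - 8*p - 2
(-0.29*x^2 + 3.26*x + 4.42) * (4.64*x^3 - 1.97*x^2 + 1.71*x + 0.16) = -1.3456*x^5 + 15.6977*x^4 + 13.5907*x^3 - 3.1792*x^2 + 8.0798*x + 0.7072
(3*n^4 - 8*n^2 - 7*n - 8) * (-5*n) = -15*n^5 + 40*n^3 + 35*n^2 + 40*n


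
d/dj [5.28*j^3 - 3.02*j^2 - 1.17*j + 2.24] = 15.84*j^2 - 6.04*j - 1.17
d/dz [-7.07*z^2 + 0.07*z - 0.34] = 0.07 - 14.14*z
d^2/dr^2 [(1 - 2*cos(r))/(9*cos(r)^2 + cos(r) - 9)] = (1458*sin(r)^4*cos(r) - 342*sin(r)^4 + 505*sin(r)^2 - 1521*cos(r)/4 + 1917*cos(3*r)/4 - 81*cos(5*r) - 35)/(-9*sin(r)^2 + cos(r))^3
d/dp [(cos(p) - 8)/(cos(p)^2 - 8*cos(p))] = sin(p)/cos(p)^2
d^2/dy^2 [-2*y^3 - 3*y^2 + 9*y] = -12*y - 6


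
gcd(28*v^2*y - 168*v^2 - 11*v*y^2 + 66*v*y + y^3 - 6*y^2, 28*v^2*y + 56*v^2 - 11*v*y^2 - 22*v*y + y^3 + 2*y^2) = 28*v^2 - 11*v*y + y^2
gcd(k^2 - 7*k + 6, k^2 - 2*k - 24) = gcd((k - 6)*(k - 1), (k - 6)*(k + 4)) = k - 6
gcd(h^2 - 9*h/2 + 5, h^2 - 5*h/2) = h - 5/2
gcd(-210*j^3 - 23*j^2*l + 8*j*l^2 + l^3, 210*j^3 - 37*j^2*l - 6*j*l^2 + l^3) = 30*j^2 - j*l - l^2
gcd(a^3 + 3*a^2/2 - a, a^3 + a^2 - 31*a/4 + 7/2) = a - 1/2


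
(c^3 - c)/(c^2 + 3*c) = (c^2 - 1)/(c + 3)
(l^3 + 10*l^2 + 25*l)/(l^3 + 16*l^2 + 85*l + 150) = l/(l + 6)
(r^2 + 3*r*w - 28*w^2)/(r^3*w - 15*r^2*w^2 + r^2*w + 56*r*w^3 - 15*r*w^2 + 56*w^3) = (r^2 + 3*r*w - 28*w^2)/(w*(r^3 - 15*r^2*w + r^2 + 56*r*w^2 - 15*r*w + 56*w^2))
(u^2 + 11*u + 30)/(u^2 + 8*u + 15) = (u + 6)/(u + 3)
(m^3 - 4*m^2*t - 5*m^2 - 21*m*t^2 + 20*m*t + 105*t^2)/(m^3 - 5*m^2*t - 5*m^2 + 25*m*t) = (-m^2 + 4*m*t + 21*t^2)/(m*(-m + 5*t))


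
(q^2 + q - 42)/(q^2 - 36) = (q + 7)/(q + 6)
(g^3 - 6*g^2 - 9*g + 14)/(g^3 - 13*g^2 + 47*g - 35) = (g + 2)/(g - 5)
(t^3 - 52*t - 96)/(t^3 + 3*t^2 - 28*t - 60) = (t - 8)/(t - 5)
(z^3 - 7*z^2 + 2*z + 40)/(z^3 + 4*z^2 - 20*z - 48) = (z - 5)/(z + 6)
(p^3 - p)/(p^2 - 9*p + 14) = (p^3 - p)/(p^2 - 9*p + 14)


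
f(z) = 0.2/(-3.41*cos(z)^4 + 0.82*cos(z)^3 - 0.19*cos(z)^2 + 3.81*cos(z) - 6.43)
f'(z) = 0.2*(-13.64*sin(z)*cos(z)^3 + 2.46*sin(z)*cos(z)^2 - 0.38*sin(z)*cos(z) + 3.81*sin(z))/(-3.41*cos(z)^4 + 0.82*cos(z)^3 - 0.19*cos(z)^2 + 3.81*cos(z) - 6.43)^2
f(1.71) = -0.03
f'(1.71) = 0.02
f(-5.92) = -0.04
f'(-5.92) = -0.02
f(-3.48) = -0.01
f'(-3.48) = 0.01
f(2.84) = -0.01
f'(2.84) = 0.01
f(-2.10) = -0.02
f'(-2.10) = -0.01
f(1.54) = -0.03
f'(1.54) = 0.02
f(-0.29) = -0.04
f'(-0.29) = 0.01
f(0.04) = -0.04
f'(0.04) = -0.00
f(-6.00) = -0.04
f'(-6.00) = -0.01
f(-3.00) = -0.01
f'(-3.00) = 0.00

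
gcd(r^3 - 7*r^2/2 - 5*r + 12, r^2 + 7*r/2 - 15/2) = r - 3/2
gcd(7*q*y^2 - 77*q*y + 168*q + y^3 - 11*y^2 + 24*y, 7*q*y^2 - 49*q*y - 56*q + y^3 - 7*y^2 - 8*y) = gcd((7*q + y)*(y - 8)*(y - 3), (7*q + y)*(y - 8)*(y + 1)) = 7*q*y - 56*q + y^2 - 8*y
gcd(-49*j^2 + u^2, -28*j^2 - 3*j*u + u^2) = -7*j + u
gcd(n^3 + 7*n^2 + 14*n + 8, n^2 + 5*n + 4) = n^2 + 5*n + 4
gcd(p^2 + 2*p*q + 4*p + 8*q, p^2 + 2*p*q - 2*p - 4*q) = p + 2*q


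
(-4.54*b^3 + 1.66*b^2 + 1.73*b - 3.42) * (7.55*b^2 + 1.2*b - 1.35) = -34.277*b^5 + 7.085*b^4 + 21.1825*b^3 - 25.986*b^2 - 6.4395*b + 4.617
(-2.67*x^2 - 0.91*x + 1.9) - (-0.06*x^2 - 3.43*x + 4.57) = -2.61*x^2 + 2.52*x - 2.67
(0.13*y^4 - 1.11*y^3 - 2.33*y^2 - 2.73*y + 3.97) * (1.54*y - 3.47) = 0.2002*y^5 - 2.1605*y^4 + 0.263500000000001*y^3 + 3.8809*y^2 + 15.5869*y - 13.7759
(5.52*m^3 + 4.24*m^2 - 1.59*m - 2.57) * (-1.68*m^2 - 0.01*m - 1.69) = -9.2736*m^5 - 7.1784*m^4 - 6.7*m^3 - 2.8321*m^2 + 2.7128*m + 4.3433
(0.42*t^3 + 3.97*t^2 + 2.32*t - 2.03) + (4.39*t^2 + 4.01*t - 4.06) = 0.42*t^3 + 8.36*t^2 + 6.33*t - 6.09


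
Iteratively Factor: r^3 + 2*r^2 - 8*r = (r)*(r^2 + 2*r - 8) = r*(r - 2)*(r + 4)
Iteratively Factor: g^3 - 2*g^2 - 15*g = (g - 5)*(g^2 + 3*g) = (g - 5)*(g + 3)*(g)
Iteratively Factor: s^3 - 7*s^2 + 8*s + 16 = (s - 4)*(s^2 - 3*s - 4) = (s - 4)*(s + 1)*(s - 4)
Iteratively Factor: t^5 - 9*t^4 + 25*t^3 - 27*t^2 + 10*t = (t - 1)*(t^4 - 8*t^3 + 17*t^2 - 10*t) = (t - 2)*(t - 1)*(t^3 - 6*t^2 + 5*t) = (t - 2)*(t - 1)^2*(t^2 - 5*t) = t*(t - 2)*(t - 1)^2*(t - 5)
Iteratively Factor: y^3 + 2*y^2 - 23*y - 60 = (y + 4)*(y^2 - 2*y - 15) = (y - 5)*(y + 4)*(y + 3)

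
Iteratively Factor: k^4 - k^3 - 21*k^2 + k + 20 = (k - 1)*(k^3 - 21*k - 20) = (k - 1)*(k + 1)*(k^2 - k - 20) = (k - 1)*(k + 1)*(k + 4)*(k - 5)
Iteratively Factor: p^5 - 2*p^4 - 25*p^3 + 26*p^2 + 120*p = (p - 3)*(p^4 + p^3 - 22*p^2 - 40*p) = (p - 5)*(p - 3)*(p^3 + 6*p^2 + 8*p) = (p - 5)*(p - 3)*(p + 2)*(p^2 + 4*p) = p*(p - 5)*(p - 3)*(p + 2)*(p + 4)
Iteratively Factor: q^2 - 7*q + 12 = (q - 4)*(q - 3)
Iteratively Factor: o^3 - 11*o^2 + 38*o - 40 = (o - 2)*(o^2 - 9*o + 20) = (o - 4)*(o - 2)*(o - 5)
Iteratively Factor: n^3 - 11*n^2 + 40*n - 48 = (n - 4)*(n^2 - 7*n + 12) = (n - 4)*(n - 3)*(n - 4)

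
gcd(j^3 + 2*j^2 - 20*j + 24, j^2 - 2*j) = j - 2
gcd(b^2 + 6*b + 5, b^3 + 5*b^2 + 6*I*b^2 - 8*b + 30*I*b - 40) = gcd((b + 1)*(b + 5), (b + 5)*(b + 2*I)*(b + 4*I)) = b + 5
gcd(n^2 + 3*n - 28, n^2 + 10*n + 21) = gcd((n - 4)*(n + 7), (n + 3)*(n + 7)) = n + 7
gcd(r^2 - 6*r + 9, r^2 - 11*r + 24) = r - 3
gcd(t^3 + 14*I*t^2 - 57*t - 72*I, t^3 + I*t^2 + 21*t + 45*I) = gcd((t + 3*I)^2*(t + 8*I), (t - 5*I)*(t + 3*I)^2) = t^2 + 6*I*t - 9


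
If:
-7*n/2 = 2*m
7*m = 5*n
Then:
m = 0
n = 0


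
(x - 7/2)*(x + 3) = x^2 - x/2 - 21/2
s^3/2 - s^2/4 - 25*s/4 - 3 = (s/2 + 1/4)*(s - 4)*(s + 3)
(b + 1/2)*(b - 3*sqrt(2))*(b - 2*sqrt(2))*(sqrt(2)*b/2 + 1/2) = sqrt(2)*b^4/2 - 9*b^3/2 + sqrt(2)*b^3/4 - 9*b^2/4 + 7*sqrt(2)*b^2/2 + 7*sqrt(2)*b/4 + 6*b + 3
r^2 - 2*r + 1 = (r - 1)^2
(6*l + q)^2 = 36*l^2 + 12*l*q + q^2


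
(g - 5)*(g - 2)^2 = g^3 - 9*g^2 + 24*g - 20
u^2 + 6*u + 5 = (u + 1)*(u + 5)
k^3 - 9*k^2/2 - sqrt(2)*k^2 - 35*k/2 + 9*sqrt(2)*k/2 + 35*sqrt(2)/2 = (k - 7)*(k + 5/2)*(k - sqrt(2))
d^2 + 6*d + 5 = (d + 1)*(d + 5)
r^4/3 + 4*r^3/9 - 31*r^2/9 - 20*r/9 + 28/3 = (r/3 + 1)*(r - 2)^2*(r + 7/3)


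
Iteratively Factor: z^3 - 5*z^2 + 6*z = (z)*(z^2 - 5*z + 6) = z*(z - 3)*(z - 2)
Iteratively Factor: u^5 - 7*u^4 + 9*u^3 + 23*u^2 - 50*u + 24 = (u - 1)*(u^4 - 6*u^3 + 3*u^2 + 26*u - 24) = (u - 1)*(u + 2)*(u^3 - 8*u^2 + 19*u - 12) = (u - 3)*(u - 1)*(u + 2)*(u^2 - 5*u + 4) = (u - 4)*(u - 3)*(u - 1)*(u + 2)*(u - 1)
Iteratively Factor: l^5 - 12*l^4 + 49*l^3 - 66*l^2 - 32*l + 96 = (l - 3)*(l^4 - 9*l^3 + 22*l^2 - 32) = (l - 3)*(l + 1)*(l^3 - 10*l^2 + 32*l - 32) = (l - 3)*(l - 2)*(l + 1)*(l^2 - 8*l + 16) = (l - 4)*(l - 3)*(l - 2)*(l + 1)*(l - 4)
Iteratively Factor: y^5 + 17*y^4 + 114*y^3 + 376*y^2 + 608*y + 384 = (y + 2)*(y^4 + 15*y^3 + 84*y^2 + 208*y + 192) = (y + 2)*(y + 4)*(y^3 + 11*y^2 + 40*y + 48) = (y + 2)*(y + 4)^2*(y^2 + 7*y + 12) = (y + 2)*(y + 4)^3*(y + 3)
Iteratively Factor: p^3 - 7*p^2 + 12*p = (p - 4)*(p^2 - 3*p) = (p - 4)*(p - 3)*(p)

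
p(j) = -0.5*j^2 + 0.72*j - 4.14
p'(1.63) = -0.91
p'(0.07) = 0.65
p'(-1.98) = 2.70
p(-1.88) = -7.26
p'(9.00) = -8.28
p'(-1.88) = 2.60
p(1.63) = -4.29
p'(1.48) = -0.76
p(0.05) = -4.11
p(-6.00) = -26.46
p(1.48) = -4.17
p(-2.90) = -10.43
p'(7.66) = -6.94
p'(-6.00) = 6.72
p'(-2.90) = 3.62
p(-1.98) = -7.53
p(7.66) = -27.96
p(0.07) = -4.09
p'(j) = 0.72 - 1.0*j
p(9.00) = -38.16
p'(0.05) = 0.67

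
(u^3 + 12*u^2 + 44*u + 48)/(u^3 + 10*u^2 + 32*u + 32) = (u + 6)/(u + 4)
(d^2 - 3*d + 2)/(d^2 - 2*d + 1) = (d - 2)/(d - 1)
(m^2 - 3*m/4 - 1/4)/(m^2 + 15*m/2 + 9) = (4*m^2 - 3*m - 1)/(2*(2*m^2 + 15*m + 18))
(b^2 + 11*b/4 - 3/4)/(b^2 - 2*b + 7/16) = 4*(b + 3)/(4*b - 7)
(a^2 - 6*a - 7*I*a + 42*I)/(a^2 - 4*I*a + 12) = (a^2 - 6*a - 7*I*a + 42*I)/(a^2 - 4*I*a + 12)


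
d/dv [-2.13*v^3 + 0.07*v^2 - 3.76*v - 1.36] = -6.39*v^2 + 0.14*v - 3.76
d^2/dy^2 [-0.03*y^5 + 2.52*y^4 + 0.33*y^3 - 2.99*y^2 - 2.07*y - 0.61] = -0.6*y^3 + 30.24*y^2 + 1.98*y - 5.98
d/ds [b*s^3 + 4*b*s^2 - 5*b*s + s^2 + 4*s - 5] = 3*b*s^2 + 8*b*s - 5*b + 2*s + 4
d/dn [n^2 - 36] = 2*n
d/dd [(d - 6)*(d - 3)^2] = 3*(d - 5)*(d - 3)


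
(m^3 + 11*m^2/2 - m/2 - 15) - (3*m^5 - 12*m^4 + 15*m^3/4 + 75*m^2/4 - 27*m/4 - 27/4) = -3*m^5 + 12*m^4 - 11*m^3/4 - 53*m^2/4 + 25*m/4 - 33/4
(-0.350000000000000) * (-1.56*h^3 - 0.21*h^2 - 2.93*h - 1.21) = 0.546*h^3 + 0.0735*h^2 + 1.0255*h + 0.4235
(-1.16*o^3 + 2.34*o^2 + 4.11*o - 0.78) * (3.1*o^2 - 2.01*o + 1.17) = -3.596*o^5 + 9.5856*o^4 + 6.6804*o^3 - 7.9413*o^2 + 6.3765*o - 0.9126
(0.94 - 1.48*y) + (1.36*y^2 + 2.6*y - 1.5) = 1.36*y^2 + 1.12*y - 0.56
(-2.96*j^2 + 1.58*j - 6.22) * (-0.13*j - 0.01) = 0.3848*j^3 - 0.1758*j^2 + 0.7928*j + 0.0622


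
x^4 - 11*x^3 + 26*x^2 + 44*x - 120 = (x - 6)*(x - 5)*(x - 2)*(x + 2)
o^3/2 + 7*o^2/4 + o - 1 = (o/2 + 1)*(o - 1/2)*(o + 2)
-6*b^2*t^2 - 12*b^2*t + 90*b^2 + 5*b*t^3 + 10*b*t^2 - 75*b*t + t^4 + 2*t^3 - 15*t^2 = (-b + t)*(6*b + t)*(t - 3)*(t + 5)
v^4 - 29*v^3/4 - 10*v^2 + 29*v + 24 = (v - 8)*(v - 2)*(v + 3/4)*(v + 2)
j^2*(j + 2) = j^3 + 2*j^2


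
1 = 1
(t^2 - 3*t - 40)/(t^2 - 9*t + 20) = (t^2 - 3*t - 40)/(t^2 - 9*t + 20)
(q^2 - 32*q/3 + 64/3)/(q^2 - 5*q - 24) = (q - 8/3)/(q + 3)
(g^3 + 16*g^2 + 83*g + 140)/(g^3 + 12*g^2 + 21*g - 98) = (g^2 + 9*g + 20)/(g^2 + 5*g - 14)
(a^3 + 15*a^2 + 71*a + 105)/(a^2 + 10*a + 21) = a + 5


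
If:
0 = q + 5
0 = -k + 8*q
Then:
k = -40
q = -5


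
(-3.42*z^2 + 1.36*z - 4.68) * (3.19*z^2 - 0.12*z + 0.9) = -10.9098*z^4 + 4.7488*z^3 - 18.1704*z^2 + 1.7856*z - 4.212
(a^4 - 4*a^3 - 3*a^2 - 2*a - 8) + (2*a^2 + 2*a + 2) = a^4 - 4*a^3 - a^2 - 6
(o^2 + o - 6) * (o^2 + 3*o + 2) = o^4 + 4*o^3 - o^2 - 16*o - 12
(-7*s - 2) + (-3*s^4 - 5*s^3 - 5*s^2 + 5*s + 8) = -3*s^4 - 5*s^3 - 5*s^2 - 2*s + 6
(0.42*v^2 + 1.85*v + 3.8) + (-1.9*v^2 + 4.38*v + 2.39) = -1.48*v^2 + 6.23*v + 6.19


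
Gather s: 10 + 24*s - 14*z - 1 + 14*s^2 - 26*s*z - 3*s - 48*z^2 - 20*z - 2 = 14*s^2 + s*(21 - 26*z) - 48*z^2 - 34*z + 7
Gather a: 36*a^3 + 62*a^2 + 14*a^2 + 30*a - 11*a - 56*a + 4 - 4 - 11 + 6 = 36*a^3 + 76*a^2 - 37*a - 5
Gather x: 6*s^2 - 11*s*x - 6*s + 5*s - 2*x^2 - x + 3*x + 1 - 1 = 6*s^2 - s - 2*x^2 + x*(2 - 11*s)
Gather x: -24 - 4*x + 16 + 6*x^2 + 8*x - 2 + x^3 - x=x^3 + 6*x^2 + 3*x - 10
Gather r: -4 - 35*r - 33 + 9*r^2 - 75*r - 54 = 9*r^2 - 110*r - 91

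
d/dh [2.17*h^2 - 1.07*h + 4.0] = 4.34*h - 1.07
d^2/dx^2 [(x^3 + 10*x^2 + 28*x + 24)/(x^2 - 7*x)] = 6*(49*x^3 + 24*x^2 - 168*x + 392)/(x^3*(x^3 - 21*x^2 + 147*x - 343))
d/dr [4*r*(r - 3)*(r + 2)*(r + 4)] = 16*r^3 + 36*r^2 - 80*r - 96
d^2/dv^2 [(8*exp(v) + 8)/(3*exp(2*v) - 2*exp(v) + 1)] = (72*exp(4*v) + 336*exp(3*v) - 288*exp(2*v) - 48*exp(v) + 24)*exp(v)/(27*exp(6*v) - 54*exp(5*v) + 63*exp(4*v) - 44*exp(3*v) + 21*exp(2*v) - 6*exp(v) + 1)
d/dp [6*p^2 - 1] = 12*p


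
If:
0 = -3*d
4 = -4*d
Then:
No Solution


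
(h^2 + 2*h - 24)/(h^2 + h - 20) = (h + 6)/(h + 5)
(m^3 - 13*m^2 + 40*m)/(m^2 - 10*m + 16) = m*(m - 5)/(m - 2)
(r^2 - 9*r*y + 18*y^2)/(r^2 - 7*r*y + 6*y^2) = (-r + 3*y)/(-r + y)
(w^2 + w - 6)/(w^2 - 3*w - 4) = (-w^2 - w + 6)/(-w^2 + 3*w + 4)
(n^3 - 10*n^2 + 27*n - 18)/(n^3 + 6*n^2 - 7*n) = (n^2 - 9*n + 18)/(n*(n + 7))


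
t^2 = t^2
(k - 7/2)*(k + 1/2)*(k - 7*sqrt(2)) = k^3 - 7*sqrt(2)*k^2 - 3*k^2 - 7*k/4 + 21*sqrt(2)*k + 49*sqrt(2)/4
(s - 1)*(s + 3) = s^2 + 2*s - 3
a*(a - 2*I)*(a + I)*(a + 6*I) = a^4 + 5*I*a^3 + 8*a^2 + 12*I*a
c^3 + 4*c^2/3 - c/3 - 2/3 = (c - 2/3)*(c + 1)^2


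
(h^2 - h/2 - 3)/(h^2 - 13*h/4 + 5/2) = 2*(2*h + 3)/(4*h - 5)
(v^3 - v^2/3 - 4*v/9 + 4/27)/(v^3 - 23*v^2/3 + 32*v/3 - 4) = (v^2 + v/3 - 2/9)/(v^2 - 7*v + 6)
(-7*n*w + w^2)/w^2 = (-7*n + w)/w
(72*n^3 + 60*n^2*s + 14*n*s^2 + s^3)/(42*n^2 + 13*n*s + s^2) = (12*n^2 + 8*n*s + s^2)/(7*n + s)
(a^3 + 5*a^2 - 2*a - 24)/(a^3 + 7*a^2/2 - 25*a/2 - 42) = 2*(a - 2)/(2*a - 7)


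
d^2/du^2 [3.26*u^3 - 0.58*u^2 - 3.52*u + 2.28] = 19.56*u - 1.16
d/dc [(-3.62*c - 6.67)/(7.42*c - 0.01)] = (367.494792*c - 0.495276)/(7.42*c - 0.01)^3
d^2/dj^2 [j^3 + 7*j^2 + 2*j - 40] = 6*j + 14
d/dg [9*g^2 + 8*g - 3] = 18*g + 8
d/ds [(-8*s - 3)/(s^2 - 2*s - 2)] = 2*(4*s^2 + 3*s + 5)/(s^4 - 4*s^3 + 8*s + 4)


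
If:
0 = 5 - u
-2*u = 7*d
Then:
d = -10/7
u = 5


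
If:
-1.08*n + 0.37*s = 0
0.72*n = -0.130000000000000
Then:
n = -0.18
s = -0.53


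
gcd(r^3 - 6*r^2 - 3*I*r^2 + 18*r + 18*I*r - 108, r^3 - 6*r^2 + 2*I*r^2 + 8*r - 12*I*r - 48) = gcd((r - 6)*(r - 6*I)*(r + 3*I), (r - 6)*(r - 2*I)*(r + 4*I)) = r - 6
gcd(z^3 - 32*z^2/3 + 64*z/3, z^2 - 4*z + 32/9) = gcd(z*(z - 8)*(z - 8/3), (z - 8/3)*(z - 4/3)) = z - 8/3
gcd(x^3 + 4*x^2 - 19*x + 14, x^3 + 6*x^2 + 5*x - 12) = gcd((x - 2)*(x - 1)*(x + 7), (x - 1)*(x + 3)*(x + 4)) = x - 1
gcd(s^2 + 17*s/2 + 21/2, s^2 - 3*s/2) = 1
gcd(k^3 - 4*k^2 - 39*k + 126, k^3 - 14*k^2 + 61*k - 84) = k^2 - 10*k + 21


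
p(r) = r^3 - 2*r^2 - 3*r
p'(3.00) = 12.00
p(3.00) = 0.00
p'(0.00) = -3.00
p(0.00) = 0.00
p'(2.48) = 5.53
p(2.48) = -4.49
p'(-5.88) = 124.24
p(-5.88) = -254.81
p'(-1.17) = 5.79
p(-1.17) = -0.83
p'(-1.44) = 8.98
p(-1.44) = -2.81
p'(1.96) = 0.68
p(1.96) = -6.03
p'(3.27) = 16.00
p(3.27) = 3.77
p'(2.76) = 8.81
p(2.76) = -2.49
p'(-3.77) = 54.72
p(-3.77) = -70.70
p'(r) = 3*r^2 - 4*r - 3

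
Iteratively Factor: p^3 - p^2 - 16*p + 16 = (p - 4)*(p^2 + 3*p - 4) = (p - 4)*(p + 4)*(p - 1)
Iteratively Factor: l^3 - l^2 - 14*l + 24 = (l + 4)*(l^2 - 5*l + 6) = (l - 3)*(l + 4)*(l - 2)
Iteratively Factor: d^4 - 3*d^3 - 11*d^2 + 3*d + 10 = (d - 1)*(d^3 - 2*d^2 - 13*d - 10) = (d - 1)*(d + 2)*(d^2 - 4*d - 5) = (d - 5)*(d - 1)*(d + 2)*(d + 1)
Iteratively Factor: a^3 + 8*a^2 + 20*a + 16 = (a + 2)*(a^2 + 6*a + 8) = (a + 2)^2*(a + 4)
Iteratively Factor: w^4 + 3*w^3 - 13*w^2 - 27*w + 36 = (w - 3)*(w^3 + 6*w^2 + 5*w - 12) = (w - 3)*(w - 1)*(w^2 + 7*w + 12) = (w - 3)*(w - 1)*(w + 3)*(w + 4)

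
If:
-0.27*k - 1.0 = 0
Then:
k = -3.70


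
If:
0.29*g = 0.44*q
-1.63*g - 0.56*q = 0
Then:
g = 0.00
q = 0.00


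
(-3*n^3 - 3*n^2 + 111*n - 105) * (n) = -3*n^4 - 3*n^3 + 111*n^2 - 105*n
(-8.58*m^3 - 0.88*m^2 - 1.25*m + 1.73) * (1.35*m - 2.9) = -11.583*m^4 + 23.694*m^3 + 0.8645*m^2 + 5.9605*m - 5.017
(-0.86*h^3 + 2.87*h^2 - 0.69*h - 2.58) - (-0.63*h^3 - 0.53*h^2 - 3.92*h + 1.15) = -0.23*h^3 + 3.4*h^2 + 3.23*h - 3.73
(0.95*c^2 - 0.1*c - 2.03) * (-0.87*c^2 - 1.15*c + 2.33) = -0.8265*c^4 - 1.0055*c^3 + 4.0946*c^2 + 2.1015*c - 4.7299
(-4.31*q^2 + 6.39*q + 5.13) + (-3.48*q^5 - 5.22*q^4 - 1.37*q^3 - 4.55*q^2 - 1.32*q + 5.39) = -3.48*q^5 - 5.22*q^4 - 1.37*q^3 - 8.86*q^2 + 5.07*q + 10.52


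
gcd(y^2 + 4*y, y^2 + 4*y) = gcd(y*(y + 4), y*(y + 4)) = y^2 + 4*y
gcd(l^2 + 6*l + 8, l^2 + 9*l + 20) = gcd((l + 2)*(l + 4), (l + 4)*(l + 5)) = l + 4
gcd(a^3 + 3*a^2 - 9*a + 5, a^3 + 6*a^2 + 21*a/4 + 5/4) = a + 5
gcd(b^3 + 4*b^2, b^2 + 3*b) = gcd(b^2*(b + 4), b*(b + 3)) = b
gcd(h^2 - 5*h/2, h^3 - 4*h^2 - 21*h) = h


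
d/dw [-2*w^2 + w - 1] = 1 - 4*w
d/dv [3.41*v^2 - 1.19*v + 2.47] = 6.82*v - 1.19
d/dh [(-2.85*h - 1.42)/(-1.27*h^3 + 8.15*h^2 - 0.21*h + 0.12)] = (-7.239*h^3 + 17.8173*h^2 + 23.146*h - 0.6402)/(1.6129*h^6 - 20.701*h^5 + 66.9559*h^4 - 3.7278*h^3 + 2.0001*h^2 - 0.0504*h + 0.0144)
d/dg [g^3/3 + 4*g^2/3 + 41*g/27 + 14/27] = g^2 + 8*g/3 + 41/27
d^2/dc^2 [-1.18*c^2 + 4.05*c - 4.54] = -2.36000000000000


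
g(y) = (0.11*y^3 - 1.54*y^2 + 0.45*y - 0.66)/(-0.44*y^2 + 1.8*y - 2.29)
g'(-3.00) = -0.47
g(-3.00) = 1.62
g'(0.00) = 0.03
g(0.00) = 0.29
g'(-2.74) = -0.48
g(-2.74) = 1.49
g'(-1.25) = -0.51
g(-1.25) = 0.74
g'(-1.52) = -0.52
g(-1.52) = 0.88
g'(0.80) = 2.65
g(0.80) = 1.09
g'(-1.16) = -0.51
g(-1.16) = 0.69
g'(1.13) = 5.55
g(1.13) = 2.40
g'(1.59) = 11.35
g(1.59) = 6.28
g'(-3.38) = -0.45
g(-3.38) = 1.79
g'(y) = (0.88*y - 1.8)*(0.11*y^3 - 1.54*y^2 + 0.45*y - 0.66)/(-0.44*y^2 + 1.8*y - 2.29)^2 + (0.33*y^2 - 3.08*y + 0.45)/(-0.44*y^2 + 1.8*y - 2.29) = (-0.0484*y^4 + 0.396*y^3 - 3.3297*y^2 + 6.4724*y + 0.1575)/(0.1936*y^4 - 1.584*y^3 + 5.2552*y^2 - 8.244*y + 5.2441)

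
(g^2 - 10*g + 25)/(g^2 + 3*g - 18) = (g^2 - 10*g + 25)/(g^2 + 3*g - 18)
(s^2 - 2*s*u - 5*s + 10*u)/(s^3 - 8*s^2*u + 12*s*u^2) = (s - 5)/(s*(s - 6*u))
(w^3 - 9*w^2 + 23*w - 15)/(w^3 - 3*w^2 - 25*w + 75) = (w - 1)/(w + 5)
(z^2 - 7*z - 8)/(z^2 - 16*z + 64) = (z + 1)/(z - 8)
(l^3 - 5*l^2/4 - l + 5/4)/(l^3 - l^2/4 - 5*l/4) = (l - 1)/l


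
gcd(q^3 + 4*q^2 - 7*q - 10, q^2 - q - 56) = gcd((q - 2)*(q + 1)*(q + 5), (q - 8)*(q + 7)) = 1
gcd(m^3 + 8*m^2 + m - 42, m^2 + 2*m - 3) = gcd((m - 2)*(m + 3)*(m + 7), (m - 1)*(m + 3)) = m + 3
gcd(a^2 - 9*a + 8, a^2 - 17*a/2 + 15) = 1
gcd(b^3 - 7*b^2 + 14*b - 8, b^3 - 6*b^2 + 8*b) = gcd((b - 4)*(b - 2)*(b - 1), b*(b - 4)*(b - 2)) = b^2 - 6*b + 8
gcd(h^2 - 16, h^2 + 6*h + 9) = 1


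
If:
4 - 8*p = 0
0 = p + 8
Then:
No Solution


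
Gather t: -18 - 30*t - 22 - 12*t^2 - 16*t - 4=-12*t^2 - 46*t - 44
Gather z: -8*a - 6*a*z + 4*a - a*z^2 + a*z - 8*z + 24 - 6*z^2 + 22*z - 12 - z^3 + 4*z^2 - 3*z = -4*a - z^3 + z^2*(-a - 2) + z*(11 - 5*a) + 12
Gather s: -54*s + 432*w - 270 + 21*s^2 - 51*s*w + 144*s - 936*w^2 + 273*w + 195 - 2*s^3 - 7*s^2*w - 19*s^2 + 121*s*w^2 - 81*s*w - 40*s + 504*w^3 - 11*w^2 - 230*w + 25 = -2*s^3 + s^2*(2 - 7*w) + s*(121*w^2 - 132*w + 50) + 504*w^3 - 947*w^2 + 475*w - 50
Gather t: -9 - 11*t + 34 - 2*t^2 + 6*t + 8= -2*t^2 - 5*t + 33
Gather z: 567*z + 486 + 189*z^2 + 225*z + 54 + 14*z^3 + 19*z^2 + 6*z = 14*z^3 + 208*z^2 + 798*z + 540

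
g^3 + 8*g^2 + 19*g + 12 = (g + 1)*(g + 3)*(g + 4)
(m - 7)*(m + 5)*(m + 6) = m^3 + 4*m^2 - 47*m - 210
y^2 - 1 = (y - 1)*(y + 1)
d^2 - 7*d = d*(d - 7)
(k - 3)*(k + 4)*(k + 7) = k^3 + 8*k^2 - 5*k - 84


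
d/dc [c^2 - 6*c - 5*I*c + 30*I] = 2*c - 6 - 5*I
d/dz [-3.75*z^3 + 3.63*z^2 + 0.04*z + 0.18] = -11.25*z^2 + 7.26*z + 0.04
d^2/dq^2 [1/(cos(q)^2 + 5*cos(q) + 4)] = (-4*sin(q)^4 + 11*sin(q)^2 + 155*cos(q)/4 - 15*cos(3*q)/4 + 35)/((cos(q) + 1)^3*(cos(q) + 4)^3)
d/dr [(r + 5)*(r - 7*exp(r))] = r - (r + 5)*(7*exp(r) - 1) - 7*exp(r)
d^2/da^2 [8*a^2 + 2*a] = 16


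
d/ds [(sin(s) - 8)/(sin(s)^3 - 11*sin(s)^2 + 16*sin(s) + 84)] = (-2*sin(s)^3 + 35*sin(s)^2 - 176*sin(s) + 212)*cos(s)/(sin(s)^3 - 11*sin(s)^2 + 16*sin(s) + 84)^2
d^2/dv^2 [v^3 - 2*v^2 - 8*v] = 6*v - 4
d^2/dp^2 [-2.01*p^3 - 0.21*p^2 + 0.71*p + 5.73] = -12.06*p - 0.42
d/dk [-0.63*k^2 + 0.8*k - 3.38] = 0.8 - 1.26*k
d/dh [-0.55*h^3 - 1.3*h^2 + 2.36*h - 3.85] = -1.65*h^2 - 2.6*h + 2.36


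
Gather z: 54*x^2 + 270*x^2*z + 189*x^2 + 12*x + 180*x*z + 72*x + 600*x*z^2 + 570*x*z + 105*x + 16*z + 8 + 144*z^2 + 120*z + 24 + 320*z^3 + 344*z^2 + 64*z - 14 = 243*x^2 + 189*x + 320*z^3 + z^2*(600*x + 488) + z*(270*x^2 + 750*x + 200) + 18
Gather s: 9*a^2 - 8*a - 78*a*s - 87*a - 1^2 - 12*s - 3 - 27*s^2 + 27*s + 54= 9*a^2 - 95*a - 27*s^2 + s*(15 - 78*a) + 50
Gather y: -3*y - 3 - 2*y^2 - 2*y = -2*y^2 - 5*y - 3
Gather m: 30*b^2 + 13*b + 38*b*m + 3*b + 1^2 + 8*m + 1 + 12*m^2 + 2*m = 30*b^2 + 16*b + 12*m^2 + m*(38*b + 10) + 2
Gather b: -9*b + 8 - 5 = 3 - 9*b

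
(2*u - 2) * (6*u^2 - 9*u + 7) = 12*u^3 - 30*u^2 + 32*u - 14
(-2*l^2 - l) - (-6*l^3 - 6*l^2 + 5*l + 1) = 6*l^3 + 4*l^2 - 6*l - 1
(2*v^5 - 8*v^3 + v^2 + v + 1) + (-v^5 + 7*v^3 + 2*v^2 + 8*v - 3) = v^5 - v^3 + 3*v^2 + 9*v - 2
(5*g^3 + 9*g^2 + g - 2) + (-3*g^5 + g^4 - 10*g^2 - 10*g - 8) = -3*g^5 + g^4 + 5*g^3 - g^2 - 9*g - 10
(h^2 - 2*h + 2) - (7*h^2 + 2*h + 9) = -6*h^2 - 4*h - 7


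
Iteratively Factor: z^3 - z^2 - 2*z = (z + 1)*(z^2 - 2*z) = (z - 2)*(z + 1)*(z)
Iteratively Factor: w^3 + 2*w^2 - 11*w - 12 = (w + 1)*(w^2 + w - 12) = (w + 1)*(w + 4)*(w - 3)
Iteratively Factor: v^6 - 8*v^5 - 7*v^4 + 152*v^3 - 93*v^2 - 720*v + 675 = (v + 3)*(v^5 - 11*v^4 + 26*v^3 + 74*v^2 - 315*v + 225) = (v - 5)*(v + 3)*(v^4 - 6*v^3 - 4*v^2 + 54*v - 45) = (v - 5)*(v + 3)^2*(v^3 - 9*v^2 + 23*v - 15) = (v - 5)^2*(v + 3)^2*(v^2 - 4*v + 3) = (v - 5)^2*(v - 3)*(v + 3)^2*(v - 1)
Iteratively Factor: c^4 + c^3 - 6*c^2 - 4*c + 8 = (c - 2)*(c^3 + 3*c^2 - 4) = (c - 2)*(c - 1)*(c^2 + 4*c + 4) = (c - 2)*(c - 1)*(c + 2)*(c + 2)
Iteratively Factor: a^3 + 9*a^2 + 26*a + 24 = (a + 4)*(a^2 + 5*a + 6) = (a + 2)*(a + 4)*(a + 3)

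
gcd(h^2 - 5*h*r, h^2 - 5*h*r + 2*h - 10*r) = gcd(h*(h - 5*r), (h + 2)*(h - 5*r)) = -h + 5*r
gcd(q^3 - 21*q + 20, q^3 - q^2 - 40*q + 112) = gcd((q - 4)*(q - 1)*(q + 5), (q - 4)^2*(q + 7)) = q - 4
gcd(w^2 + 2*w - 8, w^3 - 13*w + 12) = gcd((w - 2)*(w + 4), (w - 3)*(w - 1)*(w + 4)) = w + 4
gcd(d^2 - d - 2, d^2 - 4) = d - 2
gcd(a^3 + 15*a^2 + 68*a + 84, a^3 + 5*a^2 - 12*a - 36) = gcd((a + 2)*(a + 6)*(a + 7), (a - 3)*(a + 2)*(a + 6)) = a^2 + 8*a + 12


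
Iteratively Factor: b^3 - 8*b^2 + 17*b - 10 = (b - 2)*(b^2 - 6*b + 5) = (b - 2)*(b - 1)*(b - 5)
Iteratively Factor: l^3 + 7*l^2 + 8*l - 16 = (l + 4)*(l^2 + 3*l - 4) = (l - 1)*(l + 4)*(l + 4)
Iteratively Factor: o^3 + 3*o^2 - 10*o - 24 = (o + 4)*(o^2 - o - 6) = (o - 3)*(o + 4)*(o + 2)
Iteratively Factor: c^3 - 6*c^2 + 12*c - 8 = (c - 2)*(c^2 - 4*c + 4) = (c - 2)^2*(c - 2)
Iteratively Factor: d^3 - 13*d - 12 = (d + 1)*(d^2 - d - 12) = (d + 1)*(d + 3)*(d - 4)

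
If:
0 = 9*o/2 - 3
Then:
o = 2/3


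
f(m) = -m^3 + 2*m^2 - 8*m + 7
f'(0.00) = -8.00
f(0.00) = 7.00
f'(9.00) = -215.00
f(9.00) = -632.00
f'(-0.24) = -9.13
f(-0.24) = 9.05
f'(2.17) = -13.45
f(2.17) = -11.16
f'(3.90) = -38.03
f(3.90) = -53.10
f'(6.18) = -97.86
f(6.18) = -202.08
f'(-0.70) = -12.27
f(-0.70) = 13.92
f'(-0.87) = -13.75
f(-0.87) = 16.13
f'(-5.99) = -139.60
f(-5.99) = 341.60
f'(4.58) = -52.61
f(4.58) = -83.76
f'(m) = -3*m^2 + 4*m - 8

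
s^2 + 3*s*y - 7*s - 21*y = (s - 7)*(s + 3*y)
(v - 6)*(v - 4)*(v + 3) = v^3 - 7*v^2 - 6*v + 72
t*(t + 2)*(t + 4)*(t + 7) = t^4 + 13*t^3 + 50*t^2 + 56*t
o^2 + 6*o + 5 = (o + 1)*(o + 5)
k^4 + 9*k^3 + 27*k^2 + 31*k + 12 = (k + 1)^2*(k + 3)*(k + 4)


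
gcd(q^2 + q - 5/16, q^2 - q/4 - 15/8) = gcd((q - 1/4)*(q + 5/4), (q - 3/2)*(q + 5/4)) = q + 5/4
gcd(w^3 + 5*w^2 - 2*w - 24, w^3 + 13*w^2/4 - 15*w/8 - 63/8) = w + 3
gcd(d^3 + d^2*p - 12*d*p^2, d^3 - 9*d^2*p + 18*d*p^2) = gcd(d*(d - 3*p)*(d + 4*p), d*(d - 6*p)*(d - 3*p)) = -d^2 + 3*d*p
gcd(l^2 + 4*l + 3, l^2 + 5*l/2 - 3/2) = l + 3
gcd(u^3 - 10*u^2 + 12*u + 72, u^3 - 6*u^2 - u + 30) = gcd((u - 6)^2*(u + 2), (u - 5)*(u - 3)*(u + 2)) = u + 2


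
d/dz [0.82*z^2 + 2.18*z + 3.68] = 1.64*z + 2.18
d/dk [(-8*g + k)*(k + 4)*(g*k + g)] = g*(-16*g*k - 40*g + 3*k^2 + 10*k + 4)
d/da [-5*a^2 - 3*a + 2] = -10*a - 3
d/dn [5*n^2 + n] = 10*n + 1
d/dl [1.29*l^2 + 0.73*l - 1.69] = 2.58*l + 0.73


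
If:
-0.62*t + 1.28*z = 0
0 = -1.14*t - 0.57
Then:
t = -0.50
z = -0.24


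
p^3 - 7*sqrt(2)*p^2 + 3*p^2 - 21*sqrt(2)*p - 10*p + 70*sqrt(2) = (p - 2)*(p + 5)*(p - 7*sqrt(2))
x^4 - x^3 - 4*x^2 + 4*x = x*(x - 2)*(x - 1)*(x + 2)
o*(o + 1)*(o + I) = o^3 + o^2 + I*o^2 + I*o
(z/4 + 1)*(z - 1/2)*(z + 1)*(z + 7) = z^4/4 + 23*z^3/8 + 33*z^2/4 + 17*z/8 - 7/2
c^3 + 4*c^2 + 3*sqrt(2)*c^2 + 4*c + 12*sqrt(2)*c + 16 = (c + 4)*(c + sqrt(2))*(c + 2*sqrt(2))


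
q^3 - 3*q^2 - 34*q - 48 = (q - 8)*(q + 2)*(q + 3)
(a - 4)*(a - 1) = a^2 - 5*a + 4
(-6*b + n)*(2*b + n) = -12*b^2 - 4*b*n + n^2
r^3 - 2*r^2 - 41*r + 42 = (r - 7)*(r - 1)*(r + 6)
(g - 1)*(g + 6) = g^2 + 5*g - 6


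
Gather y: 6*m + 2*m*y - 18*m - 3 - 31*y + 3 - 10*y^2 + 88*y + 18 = -12*m - 10*y^2 + y*(2*m + 57) + 18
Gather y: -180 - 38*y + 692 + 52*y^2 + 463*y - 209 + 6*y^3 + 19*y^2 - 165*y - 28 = 6*y^3 + 71*y^2 + 260*y + 275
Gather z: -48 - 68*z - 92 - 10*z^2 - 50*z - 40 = -10*z^2 - 118*z - 180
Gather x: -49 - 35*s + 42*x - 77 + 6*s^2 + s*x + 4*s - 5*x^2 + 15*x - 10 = 6*s^2 - 31*s - 5*x^2 + x*(s + 57) - 136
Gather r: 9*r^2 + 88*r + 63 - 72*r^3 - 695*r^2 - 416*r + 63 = -72*r^3 - 686*r^2 - 328*r + 126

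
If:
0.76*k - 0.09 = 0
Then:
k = 0.12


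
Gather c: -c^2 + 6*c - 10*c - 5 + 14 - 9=-c^2 - 4*c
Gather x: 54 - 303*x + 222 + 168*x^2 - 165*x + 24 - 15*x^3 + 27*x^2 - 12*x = -15*x^3 + 195*x^2 - 480*x + 300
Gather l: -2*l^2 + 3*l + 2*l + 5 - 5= -2*l^2 + 5*l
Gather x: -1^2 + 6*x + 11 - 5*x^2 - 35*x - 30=-5*x^2 - 29*x - 20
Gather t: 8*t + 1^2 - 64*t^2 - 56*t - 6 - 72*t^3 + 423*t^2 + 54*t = -72*t^3 + 359*t^2 + 6*t - 5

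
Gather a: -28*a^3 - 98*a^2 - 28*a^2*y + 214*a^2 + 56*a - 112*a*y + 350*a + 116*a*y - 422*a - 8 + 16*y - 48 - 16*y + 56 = -28*a^3 + a^2*(116 - 28*y) + a*(4*y - 16)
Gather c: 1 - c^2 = 1 - c^2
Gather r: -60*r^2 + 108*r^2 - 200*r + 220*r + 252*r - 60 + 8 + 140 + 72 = 48*r^2 + 272*r + 160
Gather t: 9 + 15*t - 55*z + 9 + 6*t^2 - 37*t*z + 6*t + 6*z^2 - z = 6*t^2 + t*(21 - 37*z) + 6*z^2 - 56*z + 18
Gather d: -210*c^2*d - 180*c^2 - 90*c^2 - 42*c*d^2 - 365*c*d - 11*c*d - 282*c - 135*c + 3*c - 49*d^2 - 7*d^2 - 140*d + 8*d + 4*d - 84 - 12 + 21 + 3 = -270*c^2 - 414*c + d^2*(-42*c - 56) + d*(-210*c^2 - 376*c - 128) - 72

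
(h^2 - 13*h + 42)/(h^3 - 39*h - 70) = (h - 6)/(h^2 + 7*h + 10)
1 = 1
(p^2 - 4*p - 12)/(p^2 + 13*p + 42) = (p^2 - 4*p - 12)/(p^2 + 13*p + 42)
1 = 1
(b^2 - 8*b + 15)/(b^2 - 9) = (b - 5)/(b + 3)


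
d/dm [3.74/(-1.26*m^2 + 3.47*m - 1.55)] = (9.4248*m - 12.9778)/(1.26*m^2 - 3.47*m + 1.55)^2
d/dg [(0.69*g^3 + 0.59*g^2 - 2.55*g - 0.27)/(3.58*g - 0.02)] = (4.9404*g^3 + 2.0708*g^2 - 0.0236000000000001*g + 1.0176)/(12.8164*g^2 - 0.1432*g + 0.0004)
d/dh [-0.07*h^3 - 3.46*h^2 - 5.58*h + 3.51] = -0.21*h^2 - 6.92*h - 5.58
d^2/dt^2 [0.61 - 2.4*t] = 0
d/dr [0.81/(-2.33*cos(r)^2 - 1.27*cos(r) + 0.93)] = -(3.7746*cos(r) + 1.0287)*sin(r)/(2.33*cos(r)^2 + 1.27*cos(r) - 0.93)^2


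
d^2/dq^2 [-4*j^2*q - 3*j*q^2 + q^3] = -6*j + 6*q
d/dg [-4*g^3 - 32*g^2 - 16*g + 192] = -12*g^2 - 64*g - 16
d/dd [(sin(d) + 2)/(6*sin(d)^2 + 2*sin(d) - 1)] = (-24*sin(d) + 3*cos(2*d) - 8)*cos(d)/(6*sin(d)^2 + 2*sin(d) - 1)^2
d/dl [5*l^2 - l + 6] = 10*l - 1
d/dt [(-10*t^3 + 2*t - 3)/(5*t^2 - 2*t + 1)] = 2*(-25*t^4 + 20*t^3 - 20*t^2 + 15*t - 2)/(25*t^4 - 20*t^3 + 14*t^2 - 4*t + 1)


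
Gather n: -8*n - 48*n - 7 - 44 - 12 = -56*n - 63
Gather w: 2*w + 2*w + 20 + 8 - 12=4*w + 16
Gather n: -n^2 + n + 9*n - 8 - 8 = -n^2 + 10*n - 16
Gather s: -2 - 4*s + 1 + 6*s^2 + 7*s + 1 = 6*s^2 + 3*s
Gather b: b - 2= b - 2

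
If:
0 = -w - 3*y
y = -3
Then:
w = 9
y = -3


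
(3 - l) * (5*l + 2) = -5*l^2 + 13*l + 6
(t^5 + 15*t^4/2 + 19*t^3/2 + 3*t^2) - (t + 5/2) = t^5 + 15*t^4/2 + 19*t^3/2 + 3*t^2 - t - 5/2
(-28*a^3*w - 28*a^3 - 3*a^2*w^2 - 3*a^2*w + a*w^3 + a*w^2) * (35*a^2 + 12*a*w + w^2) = -980*a^5*w - 980*a^5 - 441*a^4*w^2 - 441*a^4*w - 29*a^3*w^3 - 29*a^3*w^2 + 9*a^2*w^4 + 9*a^2*w^3 + a*w^5 + a*w^4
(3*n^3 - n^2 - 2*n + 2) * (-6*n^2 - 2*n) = -18*n^5 + 14*n^3 - 8*n^2 - 4*n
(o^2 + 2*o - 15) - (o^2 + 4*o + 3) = -2*o - 18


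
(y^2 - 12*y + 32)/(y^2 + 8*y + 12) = (y^2 - 12*y + 32)/(y^2 + 8*y + 12)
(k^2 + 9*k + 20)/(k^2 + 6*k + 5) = (k + 4)/(k + 1)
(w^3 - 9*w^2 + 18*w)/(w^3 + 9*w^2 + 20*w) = (w^2 - 9*w + 18)/(w^2 + 9*w + 20)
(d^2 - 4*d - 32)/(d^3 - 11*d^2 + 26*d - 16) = (d + 4)/(d^2 - 3*d + 2)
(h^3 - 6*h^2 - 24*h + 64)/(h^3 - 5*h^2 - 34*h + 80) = (h + 4)/(h + 5)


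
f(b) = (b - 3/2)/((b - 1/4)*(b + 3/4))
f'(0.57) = 10.92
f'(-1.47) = -3.92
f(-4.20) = -0.37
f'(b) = -(b - 3/2)/((b - 1/4)*(b + 3/4)^2) - (b - 3/2)/((b - 1/4)^2*(b + 3/4)) + 1/((b - 1/4)*(b + 3/4)) = 16*(-16*b^2 + 48*b + 9)/(256*b^4 + 256*b^3 - 32*b^2 - 48*b + 9)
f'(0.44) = 33.04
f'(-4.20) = -0.13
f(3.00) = 0.15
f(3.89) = 0.14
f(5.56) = 0.12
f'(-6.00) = -0.05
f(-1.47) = -2.40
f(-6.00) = -0.23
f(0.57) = -2.20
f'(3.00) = 0.01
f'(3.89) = -0.01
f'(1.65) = 0.25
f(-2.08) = -1.16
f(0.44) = -4.69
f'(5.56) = -0.01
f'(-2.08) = -1.04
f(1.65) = 0.04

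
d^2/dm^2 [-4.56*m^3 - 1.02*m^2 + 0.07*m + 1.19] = -27.36*m - 2.04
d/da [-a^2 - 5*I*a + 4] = -2*a - 5*I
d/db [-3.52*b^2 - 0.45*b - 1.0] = -7.04*b - 0.45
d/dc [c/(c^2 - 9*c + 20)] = (20 - c^2)/(c^4 - 18*c^3 + 121*c^2 - 360*c + 400)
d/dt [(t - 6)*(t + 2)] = 2*t - 4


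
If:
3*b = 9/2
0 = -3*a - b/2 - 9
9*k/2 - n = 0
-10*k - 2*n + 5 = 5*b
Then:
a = -13/4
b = 3/2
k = -5/38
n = -45/76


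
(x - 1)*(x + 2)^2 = x^3 + 3*x^2 - 4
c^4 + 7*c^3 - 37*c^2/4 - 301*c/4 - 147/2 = (c - 7/2)*(c + 3/2)*(c + 2)*(c + 7)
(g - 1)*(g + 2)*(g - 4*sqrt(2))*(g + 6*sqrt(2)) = g^4 + g^3 + 2*sqrt(2)*g^3 - 50*g^2 + 2*sqrt(2)*g^2 - 48*g - 4*sqrt(2)*g + 96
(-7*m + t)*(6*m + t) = -42*m^2 - m*t + t^2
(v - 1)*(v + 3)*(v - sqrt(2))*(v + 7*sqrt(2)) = v^4 + 2*v^3 + 6*sqrt(2)*v^3 - 17*v^2 + 12*sqrt(2)*v^2 - 28*v - 18*sqrt(2)*v + 42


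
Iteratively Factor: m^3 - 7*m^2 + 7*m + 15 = (m - 5)*(m^2 - 2*m - 3) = (m - 5)*(m + 1)*(m - 3)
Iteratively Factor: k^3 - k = (k)*(k^2 - 1) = k*(k + 1)*(k - 1)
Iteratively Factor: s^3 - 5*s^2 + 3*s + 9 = (s - 3)*(s^2 - 2*s - 3) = (s - 3)^2*(s + 1)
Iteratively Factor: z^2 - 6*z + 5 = (z - 1)*(z - 5)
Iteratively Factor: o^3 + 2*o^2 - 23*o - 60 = (o - 5)*(o^2 + 7*o + 12) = (o - 5)*(o + 4)*(o + 3)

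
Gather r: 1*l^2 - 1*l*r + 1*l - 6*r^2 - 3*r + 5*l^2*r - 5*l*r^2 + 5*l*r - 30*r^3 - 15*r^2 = l^2 + l - 30*r^3 + r^2*(-5*l - 21) + r*(5*l^2 + 4*l - 3)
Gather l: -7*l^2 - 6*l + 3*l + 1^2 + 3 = -7*l^2 - 3*l + 4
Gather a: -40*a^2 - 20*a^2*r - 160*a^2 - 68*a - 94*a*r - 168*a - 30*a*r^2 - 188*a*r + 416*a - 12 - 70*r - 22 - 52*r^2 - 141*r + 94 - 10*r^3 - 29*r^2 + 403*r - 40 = a^2*(-20*r - 200) + a*(-30*r^2 - 282*r + 180) - 10*r^3 - 81*r^2 + 192*r + 20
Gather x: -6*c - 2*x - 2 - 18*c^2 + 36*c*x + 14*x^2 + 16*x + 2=-18*c^2 - 6*c + 14*x^2 + x*(36*c + 14)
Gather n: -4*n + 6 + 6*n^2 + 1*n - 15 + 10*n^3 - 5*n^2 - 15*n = 10*n^3 + n^2 - 18*n - 9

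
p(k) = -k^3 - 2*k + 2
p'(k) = -3*k^2 - 2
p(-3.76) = 62.68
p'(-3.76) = -44.41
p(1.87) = -8.28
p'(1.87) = -12.49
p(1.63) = -5.59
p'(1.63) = -9.97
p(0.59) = 0.61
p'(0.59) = -3.04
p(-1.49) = 8.29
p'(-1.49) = -8.66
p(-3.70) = 60.05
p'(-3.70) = -43.07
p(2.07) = -11.01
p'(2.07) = -14.85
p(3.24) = -38.49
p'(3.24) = -33.49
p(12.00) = -1750.00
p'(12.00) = -434.00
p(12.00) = -1750.00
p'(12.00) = -434.00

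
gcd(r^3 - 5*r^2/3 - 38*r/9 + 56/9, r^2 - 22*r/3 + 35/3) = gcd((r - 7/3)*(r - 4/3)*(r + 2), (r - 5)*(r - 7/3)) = r - 7/3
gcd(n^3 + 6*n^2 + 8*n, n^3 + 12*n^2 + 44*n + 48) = n^2 + 6*n + 8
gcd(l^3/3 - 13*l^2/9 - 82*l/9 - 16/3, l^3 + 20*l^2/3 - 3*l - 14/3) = l + 2/3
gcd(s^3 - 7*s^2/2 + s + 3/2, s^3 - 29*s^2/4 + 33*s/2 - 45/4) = s - 3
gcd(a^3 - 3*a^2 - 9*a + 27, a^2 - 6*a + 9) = a^2 - 6*a + 9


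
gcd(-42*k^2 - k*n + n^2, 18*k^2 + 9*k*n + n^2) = 6*k + n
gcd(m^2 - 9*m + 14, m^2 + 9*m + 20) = 1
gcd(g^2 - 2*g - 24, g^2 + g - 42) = g - 6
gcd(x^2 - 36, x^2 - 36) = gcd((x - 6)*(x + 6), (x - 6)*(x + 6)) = x^2 - 36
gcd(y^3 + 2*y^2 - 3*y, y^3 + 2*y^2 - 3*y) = y^3 + 2*y^2 - 3*y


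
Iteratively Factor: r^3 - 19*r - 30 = (r - 5)*(r^2 + 5*r + 6) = (r - 5)*(r + 2)*(r + 3)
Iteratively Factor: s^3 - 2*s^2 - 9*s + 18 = (s - 3)*(s^2 + s - 6) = (s - 3)*(s + 3)*(s - 2)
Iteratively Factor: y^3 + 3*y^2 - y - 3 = (y + 1)*(y^2 + 2*y - 3) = (y - 1)*(y + 1)*(y + 3)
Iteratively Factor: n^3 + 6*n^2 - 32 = (n + 4)*(n^2 + 2*n - 8) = (n - 2)*(n + 4)*(n + 4)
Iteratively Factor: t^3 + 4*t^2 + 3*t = (t)*(t^2 + 4*t + 3) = t*(t + 1)*(t + 3)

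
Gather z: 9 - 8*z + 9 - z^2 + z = -z^2 - 7*z + 18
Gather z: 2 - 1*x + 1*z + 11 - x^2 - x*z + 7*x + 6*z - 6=-x^2 + 6*x + z*(7 - x) + 7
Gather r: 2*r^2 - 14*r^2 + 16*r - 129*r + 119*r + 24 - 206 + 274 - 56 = -12*r^2 + 6*r + 36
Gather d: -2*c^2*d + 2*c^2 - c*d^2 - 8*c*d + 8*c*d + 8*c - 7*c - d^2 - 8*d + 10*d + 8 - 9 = 2*c^2 + c + d^2*(-c - 1) + d*(2 - 2*c^2) - 1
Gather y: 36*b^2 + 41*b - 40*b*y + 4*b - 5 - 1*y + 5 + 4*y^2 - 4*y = 36*b^2 + 45*b + 4*y^2 + y*(-40*b - 5)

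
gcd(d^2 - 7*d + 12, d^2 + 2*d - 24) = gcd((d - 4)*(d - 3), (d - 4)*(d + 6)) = d - 4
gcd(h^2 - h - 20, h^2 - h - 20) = h^2 - h - 20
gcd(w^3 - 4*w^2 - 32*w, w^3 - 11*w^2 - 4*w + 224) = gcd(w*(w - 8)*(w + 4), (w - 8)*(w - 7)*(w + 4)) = w^2 - 4*w - 32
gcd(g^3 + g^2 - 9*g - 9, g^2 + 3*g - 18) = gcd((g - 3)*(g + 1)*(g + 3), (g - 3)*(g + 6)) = g - 3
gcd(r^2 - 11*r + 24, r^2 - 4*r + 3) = r - 3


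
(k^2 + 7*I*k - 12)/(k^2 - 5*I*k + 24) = (k + 4*I)/(k - 8*I)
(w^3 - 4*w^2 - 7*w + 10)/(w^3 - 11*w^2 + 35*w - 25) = (w + 2)/(w - 5)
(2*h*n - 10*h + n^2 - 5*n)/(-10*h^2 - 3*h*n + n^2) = (5 - n)/(5*h - n)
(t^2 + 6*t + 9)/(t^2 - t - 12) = (t + 3)/(t - 4)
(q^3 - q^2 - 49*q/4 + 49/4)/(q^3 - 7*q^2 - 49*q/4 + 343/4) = (q - 1)/(q - 7)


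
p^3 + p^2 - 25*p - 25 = (p - 5)*(p + 1)*(p + 5)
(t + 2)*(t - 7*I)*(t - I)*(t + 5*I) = t^4 + 2*t^3 - 3*I*t^3 + 33*t^2 - 6*I*t^2 + 66*t - 35*I*t - 70*I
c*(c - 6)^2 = c^3 - 12*c^2 + 36*c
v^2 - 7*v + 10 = (v - 5)*(v - 2)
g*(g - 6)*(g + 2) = g^3 - 4*g^2 - 12*g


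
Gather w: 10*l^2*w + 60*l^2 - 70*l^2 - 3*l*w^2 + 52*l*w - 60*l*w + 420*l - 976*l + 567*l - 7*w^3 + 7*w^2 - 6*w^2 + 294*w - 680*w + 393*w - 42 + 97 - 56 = -10*l^2 + 11*l - 7*w^3 + w^2*(1 - 3*l) + w*(10*l^2 - 8*l + 7) - 1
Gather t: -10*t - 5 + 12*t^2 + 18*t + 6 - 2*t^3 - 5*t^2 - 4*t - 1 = -2*t^3 + 7*t^2 + 4*t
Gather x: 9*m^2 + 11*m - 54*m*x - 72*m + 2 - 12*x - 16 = 9*m^2 - 61*m + x*(-54*m - 12) - 14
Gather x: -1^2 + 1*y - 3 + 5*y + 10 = 6*y + 6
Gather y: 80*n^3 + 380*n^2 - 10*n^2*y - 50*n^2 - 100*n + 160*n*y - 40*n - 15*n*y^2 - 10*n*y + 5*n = 80*n^3 + 330*n^2 - 15*n*y^2 - 135*n + y*(-10*n^2 + 150*n)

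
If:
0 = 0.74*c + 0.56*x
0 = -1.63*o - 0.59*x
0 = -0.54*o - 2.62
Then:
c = -10.14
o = -4.85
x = 13.40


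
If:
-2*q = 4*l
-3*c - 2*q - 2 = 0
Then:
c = -2*q/3 - 2/3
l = -q/2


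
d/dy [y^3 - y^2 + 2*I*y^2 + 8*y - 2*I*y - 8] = 3*y^2 + y*(-2 + 4*I) + 8 - 2*I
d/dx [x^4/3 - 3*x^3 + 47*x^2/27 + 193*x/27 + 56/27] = 4*x^3/3 - 9*x^2 + 94*x/27 + 193/27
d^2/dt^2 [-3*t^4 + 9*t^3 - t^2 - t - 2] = -36*t^2 + 54*t - 2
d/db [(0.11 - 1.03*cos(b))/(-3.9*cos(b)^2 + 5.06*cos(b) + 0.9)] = (4.017*cos(b)^2 - 0.858*cos(b) + 1.4836)*sin(b)/(15.21*cos(b)^4 - 39.468*cos(b)^3 + 18.5836*cos(b)^2 + 9.108*cos(b) + 0.81)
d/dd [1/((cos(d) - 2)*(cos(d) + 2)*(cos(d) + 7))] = (-3*sin(d)^2 + 14*cos(d) - 1)*sin(d)/((cos(d) - 2)^2*(cos(d) + 2)^2*(cos(d) + 7)^2)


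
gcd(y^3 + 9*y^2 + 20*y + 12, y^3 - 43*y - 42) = y^2 + 7*y + 6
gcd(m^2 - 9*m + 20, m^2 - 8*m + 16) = m - 4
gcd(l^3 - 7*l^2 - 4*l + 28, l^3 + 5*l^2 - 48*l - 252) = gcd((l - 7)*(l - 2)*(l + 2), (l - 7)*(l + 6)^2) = l - 7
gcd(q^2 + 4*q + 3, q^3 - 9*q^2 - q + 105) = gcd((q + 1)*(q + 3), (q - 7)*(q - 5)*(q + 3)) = q + 3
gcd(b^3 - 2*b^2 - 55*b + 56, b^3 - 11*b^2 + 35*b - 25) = b - 1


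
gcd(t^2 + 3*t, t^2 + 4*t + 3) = t + 3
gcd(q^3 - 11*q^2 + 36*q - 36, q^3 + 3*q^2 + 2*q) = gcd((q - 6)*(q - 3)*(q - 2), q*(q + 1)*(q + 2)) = 1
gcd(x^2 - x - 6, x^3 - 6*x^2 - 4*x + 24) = x + 2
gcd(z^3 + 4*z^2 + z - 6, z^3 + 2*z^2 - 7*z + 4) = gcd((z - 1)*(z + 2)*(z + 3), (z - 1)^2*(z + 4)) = z - 1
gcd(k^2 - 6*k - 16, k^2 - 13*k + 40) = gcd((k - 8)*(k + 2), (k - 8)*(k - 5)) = k - 8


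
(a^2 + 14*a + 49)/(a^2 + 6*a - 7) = (a + 7)/(a - 1)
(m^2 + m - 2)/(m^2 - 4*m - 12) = (m - 1)/(m - 6)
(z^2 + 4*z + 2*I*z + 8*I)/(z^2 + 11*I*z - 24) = (z^2 + 2*z*(2 + I) + 8*I)/(z^2 + 11*I*z - 24)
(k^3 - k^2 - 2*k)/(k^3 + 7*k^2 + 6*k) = (k - 2)/(k + 6)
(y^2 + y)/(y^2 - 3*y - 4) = y/(y - 4)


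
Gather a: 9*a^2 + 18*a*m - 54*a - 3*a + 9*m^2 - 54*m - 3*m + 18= 9*a^2 + a*(18*m - 57) + 9*m^2 - 57*m + 18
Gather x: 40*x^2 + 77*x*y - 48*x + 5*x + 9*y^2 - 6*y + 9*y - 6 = 40*x^2 + x*(77*y - 43) + 9*y^2 + 3*y - 6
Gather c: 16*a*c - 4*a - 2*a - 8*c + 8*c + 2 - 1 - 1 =16*a*c - 6*a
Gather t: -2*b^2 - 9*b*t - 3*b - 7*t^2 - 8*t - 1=-2*b^2 - 3*b - 7*t^2 + t*(-9*b - 8) - 1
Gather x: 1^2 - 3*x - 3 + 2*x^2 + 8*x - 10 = 2*x^2 + 5*x - 12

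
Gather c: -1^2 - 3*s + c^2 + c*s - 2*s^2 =c^2 + c*s - 2*s^2 - 3*s - 1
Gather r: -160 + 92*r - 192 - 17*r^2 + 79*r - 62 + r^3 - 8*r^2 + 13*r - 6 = r^3 - 25*r^2 + 184*r - 420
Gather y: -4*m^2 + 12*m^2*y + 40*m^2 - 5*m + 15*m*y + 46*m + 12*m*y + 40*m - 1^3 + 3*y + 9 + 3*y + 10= 36*m^2 + 81*m + y*(12*m^2 + 27*m + 6) + 18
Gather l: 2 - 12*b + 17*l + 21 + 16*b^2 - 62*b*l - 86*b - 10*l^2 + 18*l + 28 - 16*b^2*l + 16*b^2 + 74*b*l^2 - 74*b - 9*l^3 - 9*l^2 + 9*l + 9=32*b^2 - 172*b - 9*l^3 + l^2*(74*b - 19) + l*(-16*b^2 - 62*b + 44) + 60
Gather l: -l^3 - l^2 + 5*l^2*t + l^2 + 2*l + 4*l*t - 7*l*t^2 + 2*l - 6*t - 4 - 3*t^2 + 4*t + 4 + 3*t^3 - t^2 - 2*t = -l^3 + 5*l^2*t + l*(-7*t^2 + 4*t + 4) + 3*t^3 - 4*t^2 - 4*t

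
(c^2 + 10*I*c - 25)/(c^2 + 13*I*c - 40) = (c + 5*I)/(c + 8*I)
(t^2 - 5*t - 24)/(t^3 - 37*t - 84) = (t - 8)/(t^2 - 3*t - 28)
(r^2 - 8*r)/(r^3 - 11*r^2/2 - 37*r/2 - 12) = 2*r/(2*r^2 + 5*r + 3)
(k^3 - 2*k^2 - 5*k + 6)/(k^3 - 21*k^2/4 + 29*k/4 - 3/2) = 4*(k^2 + k - 2)/(4*k^2 - 9*k + 2)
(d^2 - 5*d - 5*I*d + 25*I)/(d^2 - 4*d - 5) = (d - 5*I)/(d + 1)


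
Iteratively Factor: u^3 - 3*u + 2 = (u + 2)*(u^2 - 2*u + 1) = (u - 1)*(u + 2)*(u - 1)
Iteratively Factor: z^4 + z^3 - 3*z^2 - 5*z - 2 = (z + 1)*(z^3 - 3*z - 2) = (z + 1)^2*(z^2 - z - 2) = (z + 1)^3*(z - 2)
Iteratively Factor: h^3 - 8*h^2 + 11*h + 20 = (h + 1)*(h^2 - 9*h + 20) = (h - 4)*(h + 1)*(h - 5)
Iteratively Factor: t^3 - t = (t + 1)*(t^2 - t) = t*(t + 1)*(t - 1)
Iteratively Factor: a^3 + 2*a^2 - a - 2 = (a - 1)*(a^2 + 3*a + 2) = (a - 1)*(a + 2)*(a + 1)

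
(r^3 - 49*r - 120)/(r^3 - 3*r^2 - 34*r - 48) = (r + 5)/(r + 2)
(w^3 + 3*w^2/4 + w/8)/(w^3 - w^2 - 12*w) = (w^2 + 3*w/4 + 1/8)/(w^2 - w - 12)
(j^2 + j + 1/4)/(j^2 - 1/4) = (2*j + 1)/(2*j - 1)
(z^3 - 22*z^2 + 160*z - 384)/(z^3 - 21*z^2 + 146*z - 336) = (z - 8)/(z - 7)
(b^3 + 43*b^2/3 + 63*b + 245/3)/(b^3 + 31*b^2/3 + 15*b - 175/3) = (3*b + 7)/(3*b - 5)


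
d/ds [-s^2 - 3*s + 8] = -2*s - 3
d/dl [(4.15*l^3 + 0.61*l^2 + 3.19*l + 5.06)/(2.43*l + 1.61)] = (20.169*l^3 + 21.5268*l^2 + 1.9642*l - 7.1599)/(5.9049*l^2 + 7.8246*l + 2.5921)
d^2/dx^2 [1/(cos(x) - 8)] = (sin(x)^2 - 8*cos(x) + 1)/(cos(x) - 8)^3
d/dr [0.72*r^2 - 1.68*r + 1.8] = 1.44*r - 1.68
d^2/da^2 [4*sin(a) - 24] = -4*sin(a)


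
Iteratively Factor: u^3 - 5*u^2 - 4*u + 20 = (u + 2)*(u^2 - 7*u + 10) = (u - 2)*(u + 2)*(u - 5)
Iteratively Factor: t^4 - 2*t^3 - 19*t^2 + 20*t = (t - 5)*(t^3 + 3*t^2 - 4*t) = (t - 5)*(t - 1)*(t^2 + 4*t) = (t - 5)*(t - 1)*(t + 4)*(t)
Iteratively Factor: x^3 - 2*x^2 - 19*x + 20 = (x - 5)*(x^2 + 3*x - 4) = (x - 5)*(x + 4)*(x - 1)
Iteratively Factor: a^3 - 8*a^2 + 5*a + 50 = (a - 5)*(a^2 - 3*a - 10) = (a - 5)*(a + 2)*(a - 5)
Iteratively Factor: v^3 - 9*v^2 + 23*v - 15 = (v - 5)*(v^2 - 4*v + 3) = (v - 5)*(v - 1)*(v - 3)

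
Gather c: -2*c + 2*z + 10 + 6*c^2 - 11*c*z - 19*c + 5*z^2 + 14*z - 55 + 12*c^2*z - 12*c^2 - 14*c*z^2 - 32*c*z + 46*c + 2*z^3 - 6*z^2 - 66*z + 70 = c^2*(12*z - 6) + c*(-14*z^2 - 43*z + 25) + 2*z^3 - z^2 - 50*z + 25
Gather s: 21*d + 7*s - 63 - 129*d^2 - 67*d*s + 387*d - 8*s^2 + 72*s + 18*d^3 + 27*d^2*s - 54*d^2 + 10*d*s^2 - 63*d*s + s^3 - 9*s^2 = 18*d^3 - 183*d^2 + 408*d + s^3 + s^2*(10*d - 17) + s*(27*d^2 - 130*d + 79) - 63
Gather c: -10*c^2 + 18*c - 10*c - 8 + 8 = -10*c^2 + 8*c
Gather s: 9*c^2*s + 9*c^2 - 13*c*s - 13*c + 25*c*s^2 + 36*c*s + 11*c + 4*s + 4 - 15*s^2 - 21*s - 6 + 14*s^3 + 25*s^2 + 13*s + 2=9*c^2 - 2*c + 14*s^3 + s^2*(25*c + 10) + s*(9*c^2 + 23*c - 4)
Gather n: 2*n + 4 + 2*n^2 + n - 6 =2*n^2 + 3*n - 2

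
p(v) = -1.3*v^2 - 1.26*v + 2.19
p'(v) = -2.6*v - 1.26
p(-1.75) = 0.41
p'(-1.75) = 3.29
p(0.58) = 1.02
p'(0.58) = -2.77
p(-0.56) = 2.49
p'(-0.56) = 0.20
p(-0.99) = 2.16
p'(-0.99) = 1.31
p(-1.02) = 2.12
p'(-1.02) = 1.39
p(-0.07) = 2.27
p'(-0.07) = -1.08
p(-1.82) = 0.18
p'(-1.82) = 3.47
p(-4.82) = -21.94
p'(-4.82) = 11.27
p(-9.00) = -91.77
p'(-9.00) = 22.14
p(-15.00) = -271.41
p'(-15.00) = 37.74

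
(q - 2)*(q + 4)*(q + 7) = q^3 + 9*q^2 + 6*q - 56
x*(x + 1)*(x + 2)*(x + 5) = x^4 + 8*x^3 + 17*x^2 + 10*x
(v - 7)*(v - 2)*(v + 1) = v^3 - 8*v^2 + 5*v + 14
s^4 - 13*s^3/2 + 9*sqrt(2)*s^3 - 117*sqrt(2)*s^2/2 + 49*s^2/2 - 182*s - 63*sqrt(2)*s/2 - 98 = (s - 7)*(s + 1/2)*(s + 2*sqrt(2))*(s + 7*sqrt(2))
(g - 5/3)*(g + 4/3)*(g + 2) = g^3 + 5*g^2/3 - 26*g/9 - 40/9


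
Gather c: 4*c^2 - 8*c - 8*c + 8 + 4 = 4*c^2 - 16*c + 12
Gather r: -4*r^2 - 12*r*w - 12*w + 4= -4*r^2 - 12*r*w - 12*w + 4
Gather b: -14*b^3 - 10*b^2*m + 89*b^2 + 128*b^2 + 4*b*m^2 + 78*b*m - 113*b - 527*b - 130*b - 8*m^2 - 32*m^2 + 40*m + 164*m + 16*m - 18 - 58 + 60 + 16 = -14*b^3 + b^2*(217 - 10*m) + b*(4*m^2 + 78*m - 770) - 40*m^2 + 220*m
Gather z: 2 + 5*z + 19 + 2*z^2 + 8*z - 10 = 2*z^2 + 13*z + 11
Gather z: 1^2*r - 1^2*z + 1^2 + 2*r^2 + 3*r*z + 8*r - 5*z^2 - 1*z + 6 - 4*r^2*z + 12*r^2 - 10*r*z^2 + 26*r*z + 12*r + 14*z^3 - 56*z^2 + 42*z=14*r^2 + 21*r + 14*z^3 + z^2*(-10*r - 61) + z*(-4*r^2 + 29*r + 40) + 7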